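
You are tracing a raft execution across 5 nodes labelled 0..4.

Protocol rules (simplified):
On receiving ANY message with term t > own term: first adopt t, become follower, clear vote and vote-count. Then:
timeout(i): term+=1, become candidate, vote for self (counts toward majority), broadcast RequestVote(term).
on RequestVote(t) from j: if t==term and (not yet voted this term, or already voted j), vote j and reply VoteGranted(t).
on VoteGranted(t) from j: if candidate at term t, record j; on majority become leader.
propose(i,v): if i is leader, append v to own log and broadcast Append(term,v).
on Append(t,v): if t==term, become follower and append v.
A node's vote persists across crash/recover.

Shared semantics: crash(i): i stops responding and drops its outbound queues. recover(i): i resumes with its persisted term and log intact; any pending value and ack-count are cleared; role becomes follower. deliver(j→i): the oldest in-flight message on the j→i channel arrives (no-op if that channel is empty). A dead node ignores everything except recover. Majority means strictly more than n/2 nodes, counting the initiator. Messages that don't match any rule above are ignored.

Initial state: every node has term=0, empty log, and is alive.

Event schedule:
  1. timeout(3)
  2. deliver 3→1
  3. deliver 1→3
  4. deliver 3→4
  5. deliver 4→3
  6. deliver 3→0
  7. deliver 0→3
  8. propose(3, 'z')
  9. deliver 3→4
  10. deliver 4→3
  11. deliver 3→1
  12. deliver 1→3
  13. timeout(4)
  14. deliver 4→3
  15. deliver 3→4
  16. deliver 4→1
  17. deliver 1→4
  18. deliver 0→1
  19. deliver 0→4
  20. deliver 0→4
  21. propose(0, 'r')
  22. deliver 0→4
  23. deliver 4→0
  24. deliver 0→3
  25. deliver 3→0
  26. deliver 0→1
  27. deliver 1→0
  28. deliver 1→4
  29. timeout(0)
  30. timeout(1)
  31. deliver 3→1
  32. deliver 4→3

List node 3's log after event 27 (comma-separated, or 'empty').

[1] timeout(3) → N3(cand t1 [-])
[2] deliver 3→1 → N1(foll t1 [-])
[3] deliver 1→3 → ∅
[4] deliver 3→4 → N4(foll t1 [-])
[5] deliver 4→3 → N3(lead t1 [-])
[6] deliver 3→0 → N0(foll t1 [-])
[7] deliver 0→3 → ∅
[8] propose(3,'z') → N3(lead t1 [z])
[9] deliver 3→4 → N4(foll t1 [z])
[10] deliver 4→3 → ∅
[11] deliver 3→1 → N1(foll t1 [z])
[12] deliver 1→3 → ∅
[13] timeout(4) → N4(cand t2 [z])
[14] deliver 4→3 → N3(foll t2 [z])
[15] deliver 3→4 → ∅
[16] deliver 4→1 → N1(foll t2 [z])
[17] deliver 1→4 → N4(lead t2 [z])
[18] deliver 0→1 → ∅
[19] deliver 0→4 → ∅
[20] deliver 0→4 → ∅
[21] propose(0,'r') → ∅
[22] deliver 0→4 → ∅
[23] deliver 4→0 → N0(foll t2 [-])
[24] deliver 0→3 → ∅
[25] deliver 3→0 → ∅
[26] deliver 0→1 → ∅
[27] deliver 1→0 → ∅

z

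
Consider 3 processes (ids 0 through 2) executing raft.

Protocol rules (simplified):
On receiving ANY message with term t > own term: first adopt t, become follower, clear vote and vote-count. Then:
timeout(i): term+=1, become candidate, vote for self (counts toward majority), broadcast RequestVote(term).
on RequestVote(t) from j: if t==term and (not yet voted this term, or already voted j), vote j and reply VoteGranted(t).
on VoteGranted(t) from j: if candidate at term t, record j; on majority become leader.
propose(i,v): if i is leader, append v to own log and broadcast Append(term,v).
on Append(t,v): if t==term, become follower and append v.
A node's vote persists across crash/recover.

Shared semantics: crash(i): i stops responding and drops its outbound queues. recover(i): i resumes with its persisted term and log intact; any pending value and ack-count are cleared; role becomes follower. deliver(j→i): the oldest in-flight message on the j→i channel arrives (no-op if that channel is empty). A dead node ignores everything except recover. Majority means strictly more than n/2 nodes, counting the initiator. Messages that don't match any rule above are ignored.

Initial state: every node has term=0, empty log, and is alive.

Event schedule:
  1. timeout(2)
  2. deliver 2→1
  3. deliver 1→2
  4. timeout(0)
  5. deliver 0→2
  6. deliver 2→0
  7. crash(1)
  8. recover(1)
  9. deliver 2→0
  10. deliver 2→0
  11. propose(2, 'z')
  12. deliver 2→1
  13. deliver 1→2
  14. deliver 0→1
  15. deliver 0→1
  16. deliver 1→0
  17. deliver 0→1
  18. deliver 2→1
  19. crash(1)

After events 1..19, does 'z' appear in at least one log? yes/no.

yes

after 1 — timeout(2): n2:cand/t1/[-]
after 2 — deliver 2→1: n1:foll/t1/[-]
after 3 — deliver 1→2: n2:lead/t1/[-]
after 4 — timeout(0): n0:cand/t1/[-]
after 5 — deliver 0→2: ·
after 6 — deliver 2→0: ·
after 7 — crash(1): n1:✗foll/t1/[-]
after 8 — recover(1): n1:foll/t1/[-]
after 9 — deliver 2→0: ·
after 10 — deliver 2→0: ·
after 11 — propose(2,'z'): n2:lead/t1/[z]
after 12 — deliver 2→1: n1:foll/t1/[z]
after 13 — deliver 1→2: ·
after 14 — deliver 0→1: ·
after 15 — deliver 0→1: ·
after 16 — deliver 1→0: ·
after 17 — deliver 0→1: ·
after 18 — deliver 2→1: ·
after 19 — crash(1): n1:✗foll/t1/[z]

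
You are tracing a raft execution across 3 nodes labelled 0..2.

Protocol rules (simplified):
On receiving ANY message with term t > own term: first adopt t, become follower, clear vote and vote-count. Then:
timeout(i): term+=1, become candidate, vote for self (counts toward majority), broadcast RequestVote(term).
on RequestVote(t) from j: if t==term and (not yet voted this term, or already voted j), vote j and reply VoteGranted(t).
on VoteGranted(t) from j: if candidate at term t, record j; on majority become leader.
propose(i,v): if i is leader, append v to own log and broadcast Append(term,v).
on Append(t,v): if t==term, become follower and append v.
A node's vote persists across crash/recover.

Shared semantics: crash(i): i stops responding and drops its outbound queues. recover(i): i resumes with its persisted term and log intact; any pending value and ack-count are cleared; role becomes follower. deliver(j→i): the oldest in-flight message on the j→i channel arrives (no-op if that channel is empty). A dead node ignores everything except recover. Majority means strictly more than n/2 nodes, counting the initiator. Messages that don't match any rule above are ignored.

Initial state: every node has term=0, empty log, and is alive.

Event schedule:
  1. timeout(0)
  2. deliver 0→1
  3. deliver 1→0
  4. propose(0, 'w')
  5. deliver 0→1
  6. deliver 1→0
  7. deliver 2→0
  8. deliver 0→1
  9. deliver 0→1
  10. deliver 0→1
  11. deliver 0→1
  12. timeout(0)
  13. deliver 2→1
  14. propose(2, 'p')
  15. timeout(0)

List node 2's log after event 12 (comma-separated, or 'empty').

empty

1. timeout(0):  <0:cand t1 ->
2. deliver 0→1:  <1:foll t1 ->
3. deliver 1→0:  <0:lead t1 ->
4. propose(0,'w'):  <0:lead t1 w>
5. deliver 0→1:  <1:foll t1 w>
6. deliver 1→0:  nop
7. deliver 2→0:  nop
8. deliver 0→1:  nop
9. deliver 0→1:  nop
10. deliver 0→1:  nop
11. deliver 0→1:  nop
12. timeout(0):  <0:cand t2 w>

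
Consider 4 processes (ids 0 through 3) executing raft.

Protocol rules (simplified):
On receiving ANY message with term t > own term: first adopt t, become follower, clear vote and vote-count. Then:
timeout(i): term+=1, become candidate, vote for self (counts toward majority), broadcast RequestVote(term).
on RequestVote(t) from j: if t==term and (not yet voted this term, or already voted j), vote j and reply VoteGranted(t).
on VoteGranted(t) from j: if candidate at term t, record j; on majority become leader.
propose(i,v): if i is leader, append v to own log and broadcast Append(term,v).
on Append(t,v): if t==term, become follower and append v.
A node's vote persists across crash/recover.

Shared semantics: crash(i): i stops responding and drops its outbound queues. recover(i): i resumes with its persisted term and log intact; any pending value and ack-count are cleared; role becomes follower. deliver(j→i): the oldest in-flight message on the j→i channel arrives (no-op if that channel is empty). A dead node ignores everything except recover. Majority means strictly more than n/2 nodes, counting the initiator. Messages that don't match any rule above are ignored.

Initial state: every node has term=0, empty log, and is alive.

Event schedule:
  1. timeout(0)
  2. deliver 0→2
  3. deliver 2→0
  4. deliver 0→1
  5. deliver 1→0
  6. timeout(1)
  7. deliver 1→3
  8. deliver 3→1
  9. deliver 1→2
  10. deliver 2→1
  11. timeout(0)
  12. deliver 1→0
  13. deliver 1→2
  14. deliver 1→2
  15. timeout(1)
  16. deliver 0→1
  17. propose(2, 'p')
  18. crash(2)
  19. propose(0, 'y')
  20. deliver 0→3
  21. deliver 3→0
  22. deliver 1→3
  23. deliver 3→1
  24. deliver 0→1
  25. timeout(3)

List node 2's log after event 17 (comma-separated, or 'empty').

empty

e1 timeout(0): 0[cand,t=1,-]
e2 deliver 0→2: 2[foll,t=1,-]
e3 deliver 2→0: ·
e4 deliver 0→1: 1[foll,t=1,-]
e5 deliver 1→0: 0[lead,t=1,-]
e6 timeout(1): 1[cand,t=2,-]
e7 deliver 1→3: 3[foll,t=2,-]
e8 deliver 3→1: ·
e9 deliver 1→2: 2[foll,t=2,-]
e10 deliver 2→1: 1[lead,t=2,-]
e11 timeout(0): 0[cand,t=2,-]
e12 deliver 1→0: ·
e13 deliver 1→2: ·
e14 deliver 1→2: ·
e15 timeout(1): 1[cand,t=3,-]
e16 deliver 0→1: ·
e17 propose(2,'p'): ·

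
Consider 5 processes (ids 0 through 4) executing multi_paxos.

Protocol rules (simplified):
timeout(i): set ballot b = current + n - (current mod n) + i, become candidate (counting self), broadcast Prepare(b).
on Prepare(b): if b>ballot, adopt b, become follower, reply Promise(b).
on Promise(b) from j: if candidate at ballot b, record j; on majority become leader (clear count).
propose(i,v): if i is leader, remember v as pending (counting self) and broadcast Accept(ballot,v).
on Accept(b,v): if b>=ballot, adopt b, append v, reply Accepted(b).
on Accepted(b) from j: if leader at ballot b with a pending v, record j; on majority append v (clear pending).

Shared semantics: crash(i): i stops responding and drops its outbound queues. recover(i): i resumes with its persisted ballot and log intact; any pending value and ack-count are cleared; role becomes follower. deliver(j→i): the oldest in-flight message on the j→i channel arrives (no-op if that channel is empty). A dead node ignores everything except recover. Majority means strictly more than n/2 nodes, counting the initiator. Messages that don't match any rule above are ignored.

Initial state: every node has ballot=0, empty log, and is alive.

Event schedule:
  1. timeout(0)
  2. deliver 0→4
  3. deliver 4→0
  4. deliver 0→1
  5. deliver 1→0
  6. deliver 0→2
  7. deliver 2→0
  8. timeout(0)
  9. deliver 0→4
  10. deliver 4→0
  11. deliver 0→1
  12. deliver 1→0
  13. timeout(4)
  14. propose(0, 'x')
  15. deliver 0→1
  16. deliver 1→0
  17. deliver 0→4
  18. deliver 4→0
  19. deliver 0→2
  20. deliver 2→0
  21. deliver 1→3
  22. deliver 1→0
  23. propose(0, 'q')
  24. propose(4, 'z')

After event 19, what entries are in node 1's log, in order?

x

1. timeout(0):  <0:cand b5 ->
2. deliver 0→4:  <4:foll b5 ->
3. deliver 4→0:  nop
4. deliver 0→1:  <1:foll b5 ->
5. deliver 1→0:  <0:lead b5 ->
6. deliver 0→2:  <2:foll b5 ->
7. deliver 2→0:  nop
8. timeout(0):  <0:cand b10 ->
9. deliver 0→4:  <4:foll b10 ->
10. deliver 4→0:  nop
11. deliver 0→1:  <1:foll b10 ->
12. deliver 1→0:  <0:lead b10 ->
13. timeout(4):  <4:cand b19 ->
14. propose(0,'x'):  nop
15. deliver 0→1:  <1:foll b10 x>
16. deliver 1→0:  nop
17. deliver 0→4:  nop
18. deliver 4→0:  <0:foll b19 ->
19. deliver 0→2:  <2:foll b10 ->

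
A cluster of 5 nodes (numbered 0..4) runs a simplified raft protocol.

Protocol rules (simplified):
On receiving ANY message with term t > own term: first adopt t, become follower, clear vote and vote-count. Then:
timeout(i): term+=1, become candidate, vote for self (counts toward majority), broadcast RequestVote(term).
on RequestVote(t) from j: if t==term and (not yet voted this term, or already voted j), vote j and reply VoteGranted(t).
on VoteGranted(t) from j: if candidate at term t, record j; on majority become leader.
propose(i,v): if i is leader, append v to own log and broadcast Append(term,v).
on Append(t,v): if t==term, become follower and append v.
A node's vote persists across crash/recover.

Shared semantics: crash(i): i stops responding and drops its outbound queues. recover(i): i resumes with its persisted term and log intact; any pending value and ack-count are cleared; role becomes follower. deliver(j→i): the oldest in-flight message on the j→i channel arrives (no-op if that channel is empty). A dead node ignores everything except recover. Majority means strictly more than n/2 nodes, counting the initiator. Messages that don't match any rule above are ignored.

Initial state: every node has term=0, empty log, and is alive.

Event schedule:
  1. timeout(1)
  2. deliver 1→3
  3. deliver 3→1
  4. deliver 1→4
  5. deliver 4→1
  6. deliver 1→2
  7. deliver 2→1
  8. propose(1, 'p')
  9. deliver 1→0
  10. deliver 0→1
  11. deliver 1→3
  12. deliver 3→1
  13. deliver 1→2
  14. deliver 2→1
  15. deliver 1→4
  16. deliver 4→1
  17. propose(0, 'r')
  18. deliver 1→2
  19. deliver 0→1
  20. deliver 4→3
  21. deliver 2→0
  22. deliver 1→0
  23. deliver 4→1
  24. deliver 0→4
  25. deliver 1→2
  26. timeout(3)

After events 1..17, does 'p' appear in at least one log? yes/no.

e1 timeout(1): 1[cand,t=1,-]
e2 deliver 1→3: 3[foll,t=1,-]
e3 deliver 3→1: ·
e4 deliver 1→4: 4[foll,t=1,-]
e5 deliver 4→1: 1[lead,t=1,-]
e6 deliver 1→2: 2[foll,t=1,-]
e7 deliver 2→1: ·
e8 propose(1,'p'): 1[lead,t=1,p]
e9 deliver 1→0: 0[foll,t=1,-]
e10 deliver 0→1: ·
e11 deliver 1→3: 3[foll,t=1,p]
e12 deliver 3→1: ·
e13 deliver 1→2: 2[foll,t=1,p]
e14 deliver 2→1: ·
e15 deliver 1→4: 4[foll,t=1,p]
e16 deliver 4→1: ·
e17 propose(0,'r'): ·

yes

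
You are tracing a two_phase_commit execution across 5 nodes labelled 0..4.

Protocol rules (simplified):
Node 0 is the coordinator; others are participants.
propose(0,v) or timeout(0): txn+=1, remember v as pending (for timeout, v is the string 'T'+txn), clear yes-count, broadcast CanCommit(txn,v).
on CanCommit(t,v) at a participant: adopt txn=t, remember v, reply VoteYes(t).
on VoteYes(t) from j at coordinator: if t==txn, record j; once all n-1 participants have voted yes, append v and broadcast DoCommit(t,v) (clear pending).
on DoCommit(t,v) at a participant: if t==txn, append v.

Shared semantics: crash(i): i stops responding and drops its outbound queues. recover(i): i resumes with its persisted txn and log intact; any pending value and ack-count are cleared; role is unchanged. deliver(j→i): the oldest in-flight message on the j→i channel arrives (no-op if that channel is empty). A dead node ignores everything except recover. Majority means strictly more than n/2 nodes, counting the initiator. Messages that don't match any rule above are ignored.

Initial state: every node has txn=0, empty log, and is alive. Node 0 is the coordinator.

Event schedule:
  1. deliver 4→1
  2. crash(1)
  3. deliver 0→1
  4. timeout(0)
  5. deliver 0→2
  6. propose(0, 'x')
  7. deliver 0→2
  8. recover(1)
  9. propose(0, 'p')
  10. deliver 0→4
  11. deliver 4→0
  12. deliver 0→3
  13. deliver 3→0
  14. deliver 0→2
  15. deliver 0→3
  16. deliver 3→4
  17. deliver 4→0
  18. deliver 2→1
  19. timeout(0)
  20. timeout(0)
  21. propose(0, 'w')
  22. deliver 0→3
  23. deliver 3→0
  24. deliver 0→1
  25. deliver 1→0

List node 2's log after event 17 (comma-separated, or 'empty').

[1] deliver 4→1 → ∅
[2] crash(1) → N1(✗part t0 [-])
[3] deliver 0→1 → ∅
[4] timeout(0) → N0(coor t1 [-])
[5] deliver 0→2 → N2(part t1 [-])
[6] propose(0,'x') → N0(coor t2 [-])
[7] deliver 0→2 → N2(part t2 [-])
[8] recover(1) → N1(part t0 [-])
[9] propose(0,'p') → N0(coor t3 [-])
[10] deliver 0→4 → N4(part t1 [-])
[11] deliver 4→0 → ∅
[12] deliver 0→3 → N3(part t1 [-])
[13] deliver 3→0 → ∅
[14] deliver 0→2 → N2(part t3 [-])
[15] deliver 0→3 → N3(part t2 [-])
[16] deliver 3→4 → ∅
[17] deliver 4→0 → ∅

empty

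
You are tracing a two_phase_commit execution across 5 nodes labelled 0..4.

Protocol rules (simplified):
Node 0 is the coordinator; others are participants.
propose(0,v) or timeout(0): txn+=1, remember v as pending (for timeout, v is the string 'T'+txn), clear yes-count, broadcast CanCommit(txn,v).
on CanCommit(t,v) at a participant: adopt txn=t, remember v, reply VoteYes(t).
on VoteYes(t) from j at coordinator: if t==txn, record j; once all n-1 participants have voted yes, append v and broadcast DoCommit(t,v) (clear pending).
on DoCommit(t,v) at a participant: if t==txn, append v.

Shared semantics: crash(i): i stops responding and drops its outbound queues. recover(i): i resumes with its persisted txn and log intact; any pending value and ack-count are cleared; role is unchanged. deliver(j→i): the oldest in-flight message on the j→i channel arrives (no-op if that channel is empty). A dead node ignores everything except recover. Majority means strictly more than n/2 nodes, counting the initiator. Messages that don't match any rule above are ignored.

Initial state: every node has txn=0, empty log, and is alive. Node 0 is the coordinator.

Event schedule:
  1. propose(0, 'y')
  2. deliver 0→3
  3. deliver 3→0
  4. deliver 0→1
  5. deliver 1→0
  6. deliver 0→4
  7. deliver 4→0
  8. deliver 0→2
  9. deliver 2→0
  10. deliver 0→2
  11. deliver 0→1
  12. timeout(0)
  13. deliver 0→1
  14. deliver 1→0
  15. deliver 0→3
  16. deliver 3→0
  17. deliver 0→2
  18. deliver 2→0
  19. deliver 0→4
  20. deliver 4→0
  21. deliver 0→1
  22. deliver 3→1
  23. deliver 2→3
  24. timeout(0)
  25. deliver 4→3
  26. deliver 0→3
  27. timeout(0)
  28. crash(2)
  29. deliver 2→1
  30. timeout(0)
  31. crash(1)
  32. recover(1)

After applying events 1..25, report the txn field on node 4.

[1] propose(0,'y') → N0(coor t1 [-])
[2] deliver 0→3 → N3(part t1 [-])
[3] deliver 3→0 → ∅
[4] deliver 0→1 → N1(part t1 [-])
[5] deliver 1→0 → ∅
[6] deliver 0→4 → N4(part t1 [-])
[7] deliver 4→0 → ∅
[8] deliver 0→2 → N2(part t1 [-])
[9] deliver 2→0 → N0(coor t1 [y])
[10] deliver 0→2 → N2(part t1 [y])
[11] deliver 0→1 → N1(part t1 [y])
[12] timeout(0) → N0(coor t2 [y])
[13] deliver 0→1 → N1(part t2 [y])
[14] deliver 1→0 → ∅
[15] deliver 0→3 → N3(part t1 [y])
[16] deliver 3→0 → ∅
[17] deliver 0→2 → N2(part t2 [y])
[18] deliver 2→0 → ∅
[19] deliver 0→4 → N4(part t1 [y])
[20] deliver 4→0 → ∅
[21] deliver 0→1 → ∅
[22] deliver 3→1 → ∅
[23] deliver 2→3 → ∅
[24] timeout(0) → N0(coor t3 [y])
[25] deliver 4→3 → ∅

1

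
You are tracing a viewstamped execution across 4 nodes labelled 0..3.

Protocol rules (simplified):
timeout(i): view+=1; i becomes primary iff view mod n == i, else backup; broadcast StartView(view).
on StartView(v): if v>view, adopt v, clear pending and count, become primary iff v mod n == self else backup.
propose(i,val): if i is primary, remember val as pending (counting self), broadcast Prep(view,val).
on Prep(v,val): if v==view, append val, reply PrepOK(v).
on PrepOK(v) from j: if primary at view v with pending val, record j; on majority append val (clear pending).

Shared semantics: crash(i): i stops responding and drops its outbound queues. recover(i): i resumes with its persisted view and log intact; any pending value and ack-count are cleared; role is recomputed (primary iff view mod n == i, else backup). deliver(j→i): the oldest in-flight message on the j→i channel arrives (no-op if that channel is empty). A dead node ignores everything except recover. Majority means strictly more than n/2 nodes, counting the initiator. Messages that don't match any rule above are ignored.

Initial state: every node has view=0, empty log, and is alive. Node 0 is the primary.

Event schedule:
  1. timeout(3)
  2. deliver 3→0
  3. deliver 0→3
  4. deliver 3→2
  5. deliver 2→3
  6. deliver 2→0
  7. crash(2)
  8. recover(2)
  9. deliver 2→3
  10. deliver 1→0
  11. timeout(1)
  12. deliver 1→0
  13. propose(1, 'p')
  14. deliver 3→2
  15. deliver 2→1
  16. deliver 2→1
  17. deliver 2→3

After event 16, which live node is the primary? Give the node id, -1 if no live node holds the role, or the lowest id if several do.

1. timeout(3):  <3:back v1 ->
2. deliver 3→0:  <0:back v1 ->
3. deliver 0→3:  nop
4. deliver 3→2:  <2:back v1 ->
5. deliver 2→3:  nop
6. deliver 2→0:  nop
7. crash(2):  <2:✗back v1 ->
8. recover(2):  <2:back v1 ->
9. deliver 2→3:  nop
10. deliver 1→0:  nop
11. timeout(1):  <1:prim v1 ->
12. deliver 1→0:  nop
13. propose(1,'p'):  nop
14. deliver 3→2:  nop
15. deliver 2→1:  nop
16. deliver 2→1:  nop

1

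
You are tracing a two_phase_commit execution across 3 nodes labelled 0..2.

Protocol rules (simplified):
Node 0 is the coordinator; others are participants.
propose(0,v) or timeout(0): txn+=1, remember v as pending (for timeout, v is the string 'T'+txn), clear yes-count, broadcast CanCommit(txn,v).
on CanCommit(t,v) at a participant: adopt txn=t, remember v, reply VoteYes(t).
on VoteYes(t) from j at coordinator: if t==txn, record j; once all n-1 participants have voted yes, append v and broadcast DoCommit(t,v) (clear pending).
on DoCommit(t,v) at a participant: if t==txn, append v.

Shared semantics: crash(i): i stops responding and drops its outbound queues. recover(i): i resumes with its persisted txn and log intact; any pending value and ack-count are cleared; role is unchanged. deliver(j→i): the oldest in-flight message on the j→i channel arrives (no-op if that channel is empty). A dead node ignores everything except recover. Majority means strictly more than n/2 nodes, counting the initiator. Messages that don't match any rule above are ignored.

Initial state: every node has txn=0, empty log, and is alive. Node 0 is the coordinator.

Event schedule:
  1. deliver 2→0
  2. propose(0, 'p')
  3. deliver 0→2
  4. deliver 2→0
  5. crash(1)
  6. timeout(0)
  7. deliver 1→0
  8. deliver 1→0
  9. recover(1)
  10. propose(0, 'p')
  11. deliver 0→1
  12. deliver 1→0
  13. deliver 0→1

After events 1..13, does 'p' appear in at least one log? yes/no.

e1 deliver 2→0: ·
e2 propose(0,'p'): 0[coor,t=1,-]
e3 deliver 0→2: 2[part,t=1,-]
e4 deliver 2→0: ·
e5 crash(1): 1[✗part,t=0,-]
e6 timeout(0): 0[coor,t=2,-]
e7 deliver 1→0: ·
e8 deliver 1→0: ·
e9 recover(1): 1[part,t=0,-]
e10 propose(0,'p'): 0[coor,t=3,-]
e11 deliver 0→1: 1[part,t=1,-]
e12 deliver 1→0: ·
e13 deliver 0→1: 1[part,t=2,-]

no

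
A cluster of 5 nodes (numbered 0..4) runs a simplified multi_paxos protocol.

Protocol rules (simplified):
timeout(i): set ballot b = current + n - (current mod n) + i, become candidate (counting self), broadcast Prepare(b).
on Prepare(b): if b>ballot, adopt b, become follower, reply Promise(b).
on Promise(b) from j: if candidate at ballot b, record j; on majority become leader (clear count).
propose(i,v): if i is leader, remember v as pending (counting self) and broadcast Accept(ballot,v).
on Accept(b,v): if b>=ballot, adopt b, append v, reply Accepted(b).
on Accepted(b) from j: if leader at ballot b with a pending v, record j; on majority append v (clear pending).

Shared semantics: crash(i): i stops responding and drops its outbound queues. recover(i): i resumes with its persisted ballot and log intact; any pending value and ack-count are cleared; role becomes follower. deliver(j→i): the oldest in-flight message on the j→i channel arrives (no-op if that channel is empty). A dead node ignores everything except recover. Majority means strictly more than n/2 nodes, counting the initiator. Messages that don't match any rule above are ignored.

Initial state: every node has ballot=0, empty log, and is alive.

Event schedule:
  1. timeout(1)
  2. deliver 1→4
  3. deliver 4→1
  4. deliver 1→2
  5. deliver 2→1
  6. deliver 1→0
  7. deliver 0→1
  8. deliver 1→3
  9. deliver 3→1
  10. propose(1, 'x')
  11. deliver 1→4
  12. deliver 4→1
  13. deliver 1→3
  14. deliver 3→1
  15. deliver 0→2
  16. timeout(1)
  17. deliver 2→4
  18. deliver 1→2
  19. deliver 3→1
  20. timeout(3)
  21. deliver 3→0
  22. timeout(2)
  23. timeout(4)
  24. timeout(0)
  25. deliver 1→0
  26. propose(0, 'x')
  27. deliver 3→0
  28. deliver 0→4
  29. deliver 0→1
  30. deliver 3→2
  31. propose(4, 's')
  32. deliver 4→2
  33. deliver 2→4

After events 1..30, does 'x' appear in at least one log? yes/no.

step 1 timeout(1): 1={cand,b=6,log=-}
step 2 deliver 1→4: 4={foll,b=6,log=-}
step 3 deliver 4→1: —
step 4 deliver 1→2: 2={foll,b=6,log=-}
step 5 deliver 2→1: 1={lead,b=6,log=-}
step 6 deliver 1→0: 0={foll,b=6,log=-}
step 7 deliver 0→1: —
step 8 deliver 1→3: 3={foll,b=6,log=-}
step 9 deliver 3→1: —
step 10 propose(1,'x'): —
step 11 deliver 1→4: 4={foll,b=6,log=x}
step 12 deliver 4→1: —
step 13 deliver 1→3: 3={foll,b=6,log=x}
step 14 deliver 3→1: 1={lead,b=6,log=x}
step 15 deliver 0→2: —
step 16 timeout(1): 1={cand,b=11,log=x}
step 17 deliver 2→4: —
step 18 deliver 1→2: 2={foll,b=6,log=x}
step 19 deliver 3→1: —
step 20 timeout(3): 3={cand,b=13,log=x}
step 21 deliver 3→0: 0={foll,b=13,log=-}
step 22 timeout(2): 2={cand,b=12,log=x}
step 23 timeout(4): 4={cand,b=14,log=x}
step 24 timeout(0): 0={cand,b=15,log=-}
step 25 deliver 1→0: —
step 26 propose(0,'x'): —
step 27 deliver 3→0: —
step 28 deliver 0→4: 4={foll,b=15,log=x}
step 29 deliver 0→1: 1={foll,b=15,log=x}
step 30 deliver 3→2: 2={foll,b=13,log=x}

yes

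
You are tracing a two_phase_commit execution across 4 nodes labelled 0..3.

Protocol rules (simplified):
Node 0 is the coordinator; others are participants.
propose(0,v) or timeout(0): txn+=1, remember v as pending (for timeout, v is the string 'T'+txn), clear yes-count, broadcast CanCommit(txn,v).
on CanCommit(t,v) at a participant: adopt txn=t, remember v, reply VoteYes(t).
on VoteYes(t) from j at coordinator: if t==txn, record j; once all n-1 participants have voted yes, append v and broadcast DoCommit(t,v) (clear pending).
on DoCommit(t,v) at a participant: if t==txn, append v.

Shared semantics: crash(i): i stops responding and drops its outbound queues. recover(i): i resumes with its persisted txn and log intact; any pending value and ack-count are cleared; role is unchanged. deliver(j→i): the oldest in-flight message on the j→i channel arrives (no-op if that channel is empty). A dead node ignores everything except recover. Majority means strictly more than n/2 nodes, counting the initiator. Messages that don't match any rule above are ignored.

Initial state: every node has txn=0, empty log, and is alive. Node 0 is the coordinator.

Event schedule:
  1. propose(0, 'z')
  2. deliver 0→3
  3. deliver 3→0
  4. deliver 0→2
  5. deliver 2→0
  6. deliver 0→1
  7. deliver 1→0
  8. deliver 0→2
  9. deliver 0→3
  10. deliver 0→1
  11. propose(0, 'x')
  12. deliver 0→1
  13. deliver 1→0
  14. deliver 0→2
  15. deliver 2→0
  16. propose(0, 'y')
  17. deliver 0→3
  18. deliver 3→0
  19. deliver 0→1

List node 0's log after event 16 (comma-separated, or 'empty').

e1 propose(0,'z'): 0[coor,t=1,-]
e2 deliver 0→3: 3[part,t=1,-]
e3 deliver 3→0: ·
e4 deliver 0→2: 2[part,t=1,-]
e5 deliver 2→0: ·
e6 deliver 0→1: 1[part,t=1,-]
e7 deliver 1→0: 0[coor,t=1,z]
e8 deliver 0→2: 2[part,t=1,z]
e9 deliver 0→3: 3[part,t=1,z]
e10 deliver 0→1: 1[part,t=1,z]
e11 propose(0,'x'): 0[coor,t=2,z]
e12 deliver 0→1: 1[part,t=2,z]
e13 deliver 1→0: ·
e14 deliver 0→2: 2[part,t=2,z]
e15 deliver 2→0: ·
e16 propose(0,'y'): 0[coor,t=3,z]

z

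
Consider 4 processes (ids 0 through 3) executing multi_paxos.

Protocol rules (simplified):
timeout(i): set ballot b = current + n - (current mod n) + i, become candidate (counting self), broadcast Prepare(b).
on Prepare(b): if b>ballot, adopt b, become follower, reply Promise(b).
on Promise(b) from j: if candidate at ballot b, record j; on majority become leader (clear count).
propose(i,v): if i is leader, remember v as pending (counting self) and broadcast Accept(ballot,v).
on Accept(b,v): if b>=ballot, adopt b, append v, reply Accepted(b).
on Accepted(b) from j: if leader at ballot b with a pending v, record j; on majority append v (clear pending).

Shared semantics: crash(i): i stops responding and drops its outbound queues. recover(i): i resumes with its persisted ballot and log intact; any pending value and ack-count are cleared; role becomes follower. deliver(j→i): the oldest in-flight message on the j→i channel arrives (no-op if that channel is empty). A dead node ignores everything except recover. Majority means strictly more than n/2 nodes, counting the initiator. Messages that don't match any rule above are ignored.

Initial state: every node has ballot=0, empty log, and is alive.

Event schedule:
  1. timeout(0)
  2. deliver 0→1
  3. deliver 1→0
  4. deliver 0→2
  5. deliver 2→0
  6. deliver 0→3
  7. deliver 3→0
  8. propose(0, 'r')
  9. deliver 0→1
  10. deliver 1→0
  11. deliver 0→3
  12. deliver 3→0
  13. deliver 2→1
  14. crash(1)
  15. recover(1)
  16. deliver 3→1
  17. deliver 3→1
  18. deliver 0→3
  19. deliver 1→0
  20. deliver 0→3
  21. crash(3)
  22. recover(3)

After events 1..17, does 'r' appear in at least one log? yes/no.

[1] timeout(0) → N0(cand b4 [-])
[2] deliver 0→1 → N1(foll b4 [-])
[3] deliver 1→0 → ∅
[4] deliver 0→2 → N2(foll b4 [-])
[5] deliver 2→0 → N0(lead b4 [-])
[6] deliver 0→3 → N3(foll b4 [-])
[7] deliver 3→0 → ∅
[8] propose(0,'r') → ∅
[9] deliver 0→1 → N1(foll b4 [r])
[10] deliver 1→0 → ∅
[11] deliver 0→3 → N3(foll b4 [r])
[12] deliver 3→0 → N0(lead b4 [r])
[13] deliver 2→1 → ∅
[14] crash(1) → N1(✗foll b4 [r])
[15] recover(1) → N1(foll b4 [r])
[16] deliver 3→1 → ∅
[17] deliver 3→1 → ∅

yes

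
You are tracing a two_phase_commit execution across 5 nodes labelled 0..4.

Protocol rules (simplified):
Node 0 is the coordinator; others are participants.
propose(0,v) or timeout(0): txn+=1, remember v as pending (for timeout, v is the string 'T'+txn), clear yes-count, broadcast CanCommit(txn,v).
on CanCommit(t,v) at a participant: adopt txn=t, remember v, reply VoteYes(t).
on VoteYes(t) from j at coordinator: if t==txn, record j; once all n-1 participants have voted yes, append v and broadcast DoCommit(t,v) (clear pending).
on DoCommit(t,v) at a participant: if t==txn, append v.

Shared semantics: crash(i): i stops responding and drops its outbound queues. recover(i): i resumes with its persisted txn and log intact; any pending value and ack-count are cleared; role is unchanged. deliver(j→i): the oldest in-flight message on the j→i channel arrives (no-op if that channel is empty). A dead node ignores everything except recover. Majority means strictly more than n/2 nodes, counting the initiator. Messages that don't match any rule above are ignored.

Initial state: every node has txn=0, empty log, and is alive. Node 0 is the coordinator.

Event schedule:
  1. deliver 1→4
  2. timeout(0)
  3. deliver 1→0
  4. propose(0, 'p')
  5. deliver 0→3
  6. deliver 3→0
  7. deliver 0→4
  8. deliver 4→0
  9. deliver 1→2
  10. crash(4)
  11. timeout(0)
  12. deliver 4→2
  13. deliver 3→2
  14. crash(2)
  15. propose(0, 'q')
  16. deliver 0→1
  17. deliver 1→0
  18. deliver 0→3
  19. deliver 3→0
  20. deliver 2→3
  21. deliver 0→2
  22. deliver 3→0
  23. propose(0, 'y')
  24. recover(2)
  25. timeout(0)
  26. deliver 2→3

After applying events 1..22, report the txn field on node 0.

1. deliver 1→4:  nop
2. timeout(0):  <0:coor t1 ->
3. deliver 1→0:  nop
4. propose(0,'p'):  <0:coor t2 ->
5. deliver 0→3:  <3:part t1 ->
6. deliver 3→0:  nop
7. deliver 0→4:  <4:part t1 ->
8. deliver 4→0:  nop
9. deliver 1→2:  nop
10. crash(4):  <4:✗part t1 ->
11. timeout(0):  <0:coor t3 ->
12. deliver 4→2:  nop
13. deliver 3→2:  nop
14. crash(2):  <2:✗part t0 ->
15. propose(0,'q'):  <0:coor t4 ->
16. deliver 0→1:  <1:part t1 ->
17. deliver 1→0:  nop
18. deliver 0→3:  <3:part t2 ->
19. deliver 3→0:  nop
20. deliver 2→3:  nop
21. deliver 0→2:  nop
22. deliver 3→0:  nop

4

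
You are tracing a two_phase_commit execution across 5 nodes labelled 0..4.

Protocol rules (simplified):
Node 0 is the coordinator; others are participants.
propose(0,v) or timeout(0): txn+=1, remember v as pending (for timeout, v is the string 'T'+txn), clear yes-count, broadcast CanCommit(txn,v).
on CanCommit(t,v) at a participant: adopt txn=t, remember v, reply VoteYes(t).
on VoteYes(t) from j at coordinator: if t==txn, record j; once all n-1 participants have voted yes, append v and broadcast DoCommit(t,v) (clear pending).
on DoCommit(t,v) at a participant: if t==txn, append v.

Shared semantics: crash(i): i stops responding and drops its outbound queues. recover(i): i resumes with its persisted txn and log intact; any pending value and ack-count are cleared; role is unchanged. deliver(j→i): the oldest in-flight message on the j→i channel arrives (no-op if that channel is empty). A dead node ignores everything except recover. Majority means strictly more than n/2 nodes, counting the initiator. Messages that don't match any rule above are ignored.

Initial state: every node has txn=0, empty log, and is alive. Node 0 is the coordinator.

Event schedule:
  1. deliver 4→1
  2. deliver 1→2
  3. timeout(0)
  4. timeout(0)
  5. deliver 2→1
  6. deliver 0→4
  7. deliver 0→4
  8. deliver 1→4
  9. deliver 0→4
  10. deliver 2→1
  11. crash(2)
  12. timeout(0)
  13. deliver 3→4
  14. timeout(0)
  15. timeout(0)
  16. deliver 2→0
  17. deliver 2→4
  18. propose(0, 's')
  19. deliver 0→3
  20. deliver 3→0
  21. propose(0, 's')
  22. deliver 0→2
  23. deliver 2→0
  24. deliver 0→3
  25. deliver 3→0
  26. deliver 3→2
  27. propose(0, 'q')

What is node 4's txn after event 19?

2

step 1 deliver 4→1: —
step 2 deliver 1→2: —
step 3 timeout(0): 0={coor,t=1,log=-}
step 4 timeout(0): 0={coor,t=2,log=-}
step 5 deliver 2→1: —
step 6 deliver 0→4: 4={part,t=1,log=-}
step 7 deliver 0→4: 4={part,t=2,log=-}
step 8 deliver 1→4: —
step 9 deliver 0→4: —
step 10 deliver 2→1: —
step 11 crash(2): 2={✗part,t=0,log=-}
step 12 timeout(0): 0={coor,t=3,log=-}
step 13 deliver 3→4: —
step 14 timeout(0): 0={coor,t=4,log=-}
step 15 timeout(0): 0={coor,t=5,log=-}
step 16 deliver 2→0: —
step 17 deliver 2→4: —
step 18 propose(0,'s'): 0={coor,t=6,log=-}
step 19 deliver 0→3: 3={part,t=1,log=-}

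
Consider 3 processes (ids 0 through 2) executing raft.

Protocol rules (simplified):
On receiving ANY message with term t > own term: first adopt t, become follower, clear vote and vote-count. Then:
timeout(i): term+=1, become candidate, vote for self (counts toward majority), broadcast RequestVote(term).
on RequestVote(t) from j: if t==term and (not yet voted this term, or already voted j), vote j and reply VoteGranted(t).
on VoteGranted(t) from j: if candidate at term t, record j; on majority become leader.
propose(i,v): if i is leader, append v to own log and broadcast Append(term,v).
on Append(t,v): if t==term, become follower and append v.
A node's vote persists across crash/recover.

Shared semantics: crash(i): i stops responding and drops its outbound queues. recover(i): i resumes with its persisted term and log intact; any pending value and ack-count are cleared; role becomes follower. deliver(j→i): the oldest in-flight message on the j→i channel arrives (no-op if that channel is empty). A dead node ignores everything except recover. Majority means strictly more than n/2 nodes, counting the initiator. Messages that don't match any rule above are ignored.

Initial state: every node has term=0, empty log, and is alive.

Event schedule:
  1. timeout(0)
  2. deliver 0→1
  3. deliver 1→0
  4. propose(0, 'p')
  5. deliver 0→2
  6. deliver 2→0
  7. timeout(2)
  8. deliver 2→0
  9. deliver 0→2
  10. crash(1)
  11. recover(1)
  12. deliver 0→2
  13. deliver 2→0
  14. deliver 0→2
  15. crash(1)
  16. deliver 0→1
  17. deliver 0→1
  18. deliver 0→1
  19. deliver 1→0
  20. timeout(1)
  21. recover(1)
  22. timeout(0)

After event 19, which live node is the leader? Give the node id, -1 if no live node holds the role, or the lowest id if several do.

2

step 1 timeout(0): 0={cand,t=1,log=-}
step 2 deliver 0→1: 1={foll,t=1,log=-}
step 3 deliver 1→0: 0={lead,t=1,log=-}
step 4 propose(0,'p'): 0={lead,t=1,log=p}
step 5 deliver 0→2: 2={foll,t=1,log=-}
step 6 deliver 2→0: —
step 7 timeout(2): 2={cand,t=2,log=-}
step 8 deliver 2→0: 0={foll,t=2,log=p}
step 9 deliver 0→2: —
step 10 crash(1): 1={✗foll,t=1,log=-}
step 11 recover(1): 1={foll,t=1,log=-}
step 12 deliver 0→2: 2={lead,t=2,log=-}
step 13 deliver 2→0: —
step 14 deliver 0→2: —
step 15 crash(1): 1={✗foll,t=1,log=-}
step 16 deliver 0→1: —
step 17 deliver 0→1: —
step 18 deliver 0→1: —
step 19 deliver 1→0: —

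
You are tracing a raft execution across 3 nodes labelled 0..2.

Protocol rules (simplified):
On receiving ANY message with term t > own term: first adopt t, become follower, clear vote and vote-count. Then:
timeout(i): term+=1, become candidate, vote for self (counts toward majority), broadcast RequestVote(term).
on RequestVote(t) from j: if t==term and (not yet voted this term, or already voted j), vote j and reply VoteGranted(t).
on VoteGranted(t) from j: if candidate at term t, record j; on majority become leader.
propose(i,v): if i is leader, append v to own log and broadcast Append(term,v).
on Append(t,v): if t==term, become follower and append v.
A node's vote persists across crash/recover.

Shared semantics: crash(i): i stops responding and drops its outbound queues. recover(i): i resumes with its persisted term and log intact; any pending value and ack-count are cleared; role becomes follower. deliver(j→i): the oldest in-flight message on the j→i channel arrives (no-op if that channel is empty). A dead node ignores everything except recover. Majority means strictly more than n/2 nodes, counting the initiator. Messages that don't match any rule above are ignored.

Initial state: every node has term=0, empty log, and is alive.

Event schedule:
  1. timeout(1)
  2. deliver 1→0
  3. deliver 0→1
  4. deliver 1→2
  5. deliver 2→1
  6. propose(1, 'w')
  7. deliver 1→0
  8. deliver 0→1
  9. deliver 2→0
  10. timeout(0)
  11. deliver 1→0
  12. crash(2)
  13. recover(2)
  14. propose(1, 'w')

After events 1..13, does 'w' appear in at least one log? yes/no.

after 1 — timeout(1): n1:cand/t1/[-]
after 2 — deliver 1→0: n0:foll/t1/[-]
after 3 — deliver 0→1: n1:lead/t1/[-]
after 4 — deliver 1→2: n2:foll/t1/[-]
after 5 — deliver 2→1: ·
after 6 — propose(1,'w'): n1:lead/t1/[w]
after 7 — deliver 1→0: n0:foll/t1/[w]
after 8 — deliver 0→1: ·
after 9 — deliver 2→0: ·
after 10 — timeout(0): n0:cand/t2/[w]
after 11 — deliver 1→0: ·
after 12 — crash(2): n2:✗foll/t1/[-]
after 13 — recover(2): n2:foll/t1/[-]

yes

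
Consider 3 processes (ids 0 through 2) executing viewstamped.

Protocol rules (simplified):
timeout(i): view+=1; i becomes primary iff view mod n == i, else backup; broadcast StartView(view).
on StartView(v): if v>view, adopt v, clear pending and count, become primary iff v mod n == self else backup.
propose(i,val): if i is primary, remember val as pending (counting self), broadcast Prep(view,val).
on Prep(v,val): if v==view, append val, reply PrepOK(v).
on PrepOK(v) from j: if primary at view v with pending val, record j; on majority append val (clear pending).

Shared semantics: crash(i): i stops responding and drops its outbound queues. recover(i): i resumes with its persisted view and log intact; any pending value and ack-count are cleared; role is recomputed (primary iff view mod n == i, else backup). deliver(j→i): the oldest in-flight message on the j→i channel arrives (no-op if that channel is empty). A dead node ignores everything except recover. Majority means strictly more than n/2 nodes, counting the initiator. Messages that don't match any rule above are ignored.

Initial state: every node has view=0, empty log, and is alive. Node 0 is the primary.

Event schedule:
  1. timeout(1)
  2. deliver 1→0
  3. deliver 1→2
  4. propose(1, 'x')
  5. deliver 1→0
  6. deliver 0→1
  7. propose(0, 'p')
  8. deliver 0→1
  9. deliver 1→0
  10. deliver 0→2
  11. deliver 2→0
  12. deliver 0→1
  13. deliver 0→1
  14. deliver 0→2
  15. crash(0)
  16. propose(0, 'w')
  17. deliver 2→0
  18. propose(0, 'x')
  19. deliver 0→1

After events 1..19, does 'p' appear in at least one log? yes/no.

no

1. timeout(1):  <1:prim v1 ->
2. deliver 1→0:  <0:back v1 ->
3. deliver 1→2:  <2:back v1 ->
4. propose(1,'x'):  nop
5. deliver 1→0:  <0:back v1 x>
6. deliver 0→1:  <1:prim v1 x>
7. propose(0,'p'):  nop
8. deliver 0→1:  nop
9. deliver 1→0:  nop
10. deliver 0→2:  nop
11. deliver 2→0:  nop
12. deliver 0→1:  nop
13. deliver 0→1:  nop
14. deliver 0→2:  nop
15. crash(0):  <0:✗back v1 x>
16. propose(0,'w'):  nop
17. deliver 2→0:  nop
18. propose(0,'x'):  nop
19. deliver 0→1:  nop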